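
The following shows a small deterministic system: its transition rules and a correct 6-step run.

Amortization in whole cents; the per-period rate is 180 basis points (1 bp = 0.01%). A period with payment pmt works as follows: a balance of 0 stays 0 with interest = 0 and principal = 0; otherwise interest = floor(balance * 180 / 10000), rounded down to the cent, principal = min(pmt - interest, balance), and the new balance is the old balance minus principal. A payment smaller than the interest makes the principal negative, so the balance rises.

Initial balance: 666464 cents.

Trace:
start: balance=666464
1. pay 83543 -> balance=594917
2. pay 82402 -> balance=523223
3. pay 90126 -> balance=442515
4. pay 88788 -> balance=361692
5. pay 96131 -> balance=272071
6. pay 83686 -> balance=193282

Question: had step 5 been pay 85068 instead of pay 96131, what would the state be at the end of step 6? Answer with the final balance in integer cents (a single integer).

(re-executing from step 5 with the substitution; state before step 5: balance=361692)
5. pay 85068 -> balance=283134
6. pay 83686 -> balance=204544

204544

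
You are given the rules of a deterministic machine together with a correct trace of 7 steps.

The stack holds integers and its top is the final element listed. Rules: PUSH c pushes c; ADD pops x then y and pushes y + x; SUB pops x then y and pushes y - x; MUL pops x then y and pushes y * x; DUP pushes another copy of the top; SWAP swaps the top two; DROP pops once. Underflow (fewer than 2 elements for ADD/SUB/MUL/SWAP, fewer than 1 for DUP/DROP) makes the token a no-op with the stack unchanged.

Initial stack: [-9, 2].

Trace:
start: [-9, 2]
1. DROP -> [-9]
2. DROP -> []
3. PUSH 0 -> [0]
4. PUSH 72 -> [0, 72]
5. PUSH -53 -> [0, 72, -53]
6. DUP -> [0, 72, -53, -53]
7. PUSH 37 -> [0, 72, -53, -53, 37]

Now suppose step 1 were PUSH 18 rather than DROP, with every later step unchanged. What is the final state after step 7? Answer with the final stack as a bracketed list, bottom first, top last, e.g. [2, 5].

[-9, 2, 0, 72, -53, -53, 37]

(re-executing from step 1 with the substitution; state before step 1: [-9, 2])
1. PUSH 18 -> [-9, 2, 18]
2. DROP -> [-9, 2]
3. PUSH 0 -> [-9, 2, 0]
4. PUSH 72 -> [-9, 2, 0, 72]
5. PUSH -53 -> [-9, 2, 0, 72, -53]
6. DUP -> [-9, 2, 0, 72, -53, -53]
7. PUSH 37 -> [-9, 2, 0, 72, -53, -53, 37]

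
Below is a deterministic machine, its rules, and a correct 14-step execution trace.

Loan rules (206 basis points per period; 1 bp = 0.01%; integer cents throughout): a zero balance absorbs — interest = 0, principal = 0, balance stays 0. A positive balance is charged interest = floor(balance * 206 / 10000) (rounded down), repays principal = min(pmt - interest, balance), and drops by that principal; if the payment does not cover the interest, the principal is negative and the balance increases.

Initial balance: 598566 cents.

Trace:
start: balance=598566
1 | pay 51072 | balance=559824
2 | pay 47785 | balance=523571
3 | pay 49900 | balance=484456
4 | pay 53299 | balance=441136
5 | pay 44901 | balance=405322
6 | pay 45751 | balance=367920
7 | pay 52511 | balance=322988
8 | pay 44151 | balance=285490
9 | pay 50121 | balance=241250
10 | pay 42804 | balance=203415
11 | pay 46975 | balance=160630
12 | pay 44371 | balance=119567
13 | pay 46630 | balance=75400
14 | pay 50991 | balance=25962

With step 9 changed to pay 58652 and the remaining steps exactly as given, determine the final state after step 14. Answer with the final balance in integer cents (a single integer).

(re-executing from step 9 with the substitution; state before step 9: balance=285490)
9 | pay 58652 | balance=232719
10 | pay 42804 | balance=194709
11 | pay 46975 | balance=151745
12 | pay 44371 | balance=110499
13 | pay 46630 | balance=66145
14 | pay 50991 | balance=16516

16516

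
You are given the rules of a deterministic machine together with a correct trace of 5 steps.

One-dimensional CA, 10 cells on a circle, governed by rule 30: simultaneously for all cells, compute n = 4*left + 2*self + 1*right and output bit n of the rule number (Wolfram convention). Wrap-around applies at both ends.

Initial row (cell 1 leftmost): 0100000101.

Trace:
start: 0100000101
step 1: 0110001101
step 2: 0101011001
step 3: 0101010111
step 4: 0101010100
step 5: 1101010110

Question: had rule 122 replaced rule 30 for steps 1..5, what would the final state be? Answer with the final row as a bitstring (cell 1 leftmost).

(re-executing steps 1..5 under rule 122; state before step 1: 0100000101)
step 1: 1010001010
step 2: 0101010101
step 3: 1010101010
step 4: 0101010101
step 5: 1010101010

1010101010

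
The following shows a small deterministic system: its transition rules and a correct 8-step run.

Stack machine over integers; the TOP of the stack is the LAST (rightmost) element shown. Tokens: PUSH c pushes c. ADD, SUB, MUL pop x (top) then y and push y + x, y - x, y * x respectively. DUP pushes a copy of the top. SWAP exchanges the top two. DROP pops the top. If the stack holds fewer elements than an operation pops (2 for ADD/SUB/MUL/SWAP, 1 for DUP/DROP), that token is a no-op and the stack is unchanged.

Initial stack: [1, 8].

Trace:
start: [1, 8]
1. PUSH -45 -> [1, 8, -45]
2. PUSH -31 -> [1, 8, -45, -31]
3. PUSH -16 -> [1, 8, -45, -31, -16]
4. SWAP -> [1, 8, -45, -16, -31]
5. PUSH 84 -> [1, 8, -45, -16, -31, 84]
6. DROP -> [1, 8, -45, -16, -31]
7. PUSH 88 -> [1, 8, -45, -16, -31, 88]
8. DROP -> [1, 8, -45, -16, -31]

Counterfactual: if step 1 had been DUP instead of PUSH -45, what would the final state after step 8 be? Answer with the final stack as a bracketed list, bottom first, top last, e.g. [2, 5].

[1, 8, 8, -16, -31]

(re-executing from step 1 with the substitution; state before step 1: [1, 8])
1. DUP -> [1, 8, 8]
2. PUSH -31 -> [1, 8, 8, -31]
3. PUSH -16 -> [1, 8, 8, -31, -16]
4. SWAP -> [1, 8, 8, -16, -31]
5. PUSH 84 -> [1, 8, 8, -16, -31, 84]
6. DROP -> [1, 8, 8, -16, -31]
7. PUSH 88 -> [1, 8, 8, -16, -31, 88]
8. DROP -> [1, 8, 8, -16, -31]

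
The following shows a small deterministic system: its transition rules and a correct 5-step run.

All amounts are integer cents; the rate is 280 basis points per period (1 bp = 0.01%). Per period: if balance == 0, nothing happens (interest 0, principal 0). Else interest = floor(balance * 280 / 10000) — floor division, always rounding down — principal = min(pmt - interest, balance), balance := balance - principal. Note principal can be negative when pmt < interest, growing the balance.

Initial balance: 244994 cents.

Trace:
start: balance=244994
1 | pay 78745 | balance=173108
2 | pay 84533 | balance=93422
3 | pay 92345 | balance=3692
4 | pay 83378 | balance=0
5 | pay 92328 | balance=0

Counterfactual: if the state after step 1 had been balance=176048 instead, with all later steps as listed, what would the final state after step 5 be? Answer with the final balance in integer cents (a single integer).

0

state after step 1 := balance=176048
2 | pay 84533 | balance=96444
3 | pay 92345 | balance=6799
4 | pay 83378 | balance=0
5 | pay 92328 | balance=0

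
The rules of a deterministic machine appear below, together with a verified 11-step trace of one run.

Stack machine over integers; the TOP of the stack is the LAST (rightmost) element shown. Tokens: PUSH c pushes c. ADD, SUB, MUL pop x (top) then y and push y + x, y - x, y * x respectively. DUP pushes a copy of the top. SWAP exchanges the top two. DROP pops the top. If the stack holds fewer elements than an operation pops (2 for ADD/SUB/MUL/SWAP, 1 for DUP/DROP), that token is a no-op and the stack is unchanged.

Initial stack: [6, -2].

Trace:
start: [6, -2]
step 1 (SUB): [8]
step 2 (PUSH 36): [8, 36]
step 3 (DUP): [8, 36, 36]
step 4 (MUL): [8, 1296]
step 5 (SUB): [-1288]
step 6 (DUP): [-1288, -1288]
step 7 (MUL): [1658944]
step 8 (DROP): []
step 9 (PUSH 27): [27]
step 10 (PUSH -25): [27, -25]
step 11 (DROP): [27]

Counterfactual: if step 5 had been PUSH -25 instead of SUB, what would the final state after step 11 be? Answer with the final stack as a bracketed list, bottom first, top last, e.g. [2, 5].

(re-executing from step 5 with the substitution; state before step 5: [8, 1296])
step 5 (PUSH -25): [8, 1296, -25]
step 6 (DUP): [8, 1296, -25, -25]
step 7 (MUL): [8, 1296, 625]
step 8 (DROP): [8, 1296]
step 9 (PUSH 27): [8, 1296, 27]
step 10 (PUSH -25): [8, 1296, 27, -25]
step 11 (DROP): [8, 1296, 27]

[8, 1296, 27]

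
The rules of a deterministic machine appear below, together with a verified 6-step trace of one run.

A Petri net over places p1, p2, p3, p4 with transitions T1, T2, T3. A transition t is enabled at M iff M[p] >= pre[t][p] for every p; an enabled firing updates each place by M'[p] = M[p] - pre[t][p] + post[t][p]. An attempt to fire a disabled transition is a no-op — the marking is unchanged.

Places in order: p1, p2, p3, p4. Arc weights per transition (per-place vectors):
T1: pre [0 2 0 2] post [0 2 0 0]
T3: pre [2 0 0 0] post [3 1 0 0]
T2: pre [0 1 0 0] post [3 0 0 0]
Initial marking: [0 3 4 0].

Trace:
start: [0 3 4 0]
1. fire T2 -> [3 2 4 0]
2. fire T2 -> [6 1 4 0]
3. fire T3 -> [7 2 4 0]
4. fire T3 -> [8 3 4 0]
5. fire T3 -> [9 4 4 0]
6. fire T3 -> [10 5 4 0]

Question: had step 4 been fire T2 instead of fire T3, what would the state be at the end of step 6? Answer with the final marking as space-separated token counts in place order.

(re-executing from step 4 with the substitution; state before step 4: [7 2 4 0])
4. fire T2 -> [10 1 4 0]
5. fire T3 -> [11 2 4 0]
6. fire T3 -> [12 3 4 0]

12 3 4 0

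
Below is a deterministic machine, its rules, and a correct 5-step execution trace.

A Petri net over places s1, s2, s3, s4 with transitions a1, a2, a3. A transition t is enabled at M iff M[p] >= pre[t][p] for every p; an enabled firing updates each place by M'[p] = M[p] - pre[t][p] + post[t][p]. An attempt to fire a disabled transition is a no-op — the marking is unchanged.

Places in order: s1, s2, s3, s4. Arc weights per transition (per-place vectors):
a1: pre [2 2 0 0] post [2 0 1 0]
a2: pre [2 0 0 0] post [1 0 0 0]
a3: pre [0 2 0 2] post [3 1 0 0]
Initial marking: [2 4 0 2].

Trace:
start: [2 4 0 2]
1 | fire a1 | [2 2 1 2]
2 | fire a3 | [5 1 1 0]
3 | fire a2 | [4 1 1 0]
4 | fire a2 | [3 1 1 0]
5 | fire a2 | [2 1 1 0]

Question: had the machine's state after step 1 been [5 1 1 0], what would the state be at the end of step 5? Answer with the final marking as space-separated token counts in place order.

2 1 1 0

state after step 1 := [5 1 1 0]
2 | fire a3 | [5 1 1 0]
3 | fire a2 | [4 1 1 0]
4 | fire a2 | [3 1 1 0]
5 | fire a2 | [2 1 1 0]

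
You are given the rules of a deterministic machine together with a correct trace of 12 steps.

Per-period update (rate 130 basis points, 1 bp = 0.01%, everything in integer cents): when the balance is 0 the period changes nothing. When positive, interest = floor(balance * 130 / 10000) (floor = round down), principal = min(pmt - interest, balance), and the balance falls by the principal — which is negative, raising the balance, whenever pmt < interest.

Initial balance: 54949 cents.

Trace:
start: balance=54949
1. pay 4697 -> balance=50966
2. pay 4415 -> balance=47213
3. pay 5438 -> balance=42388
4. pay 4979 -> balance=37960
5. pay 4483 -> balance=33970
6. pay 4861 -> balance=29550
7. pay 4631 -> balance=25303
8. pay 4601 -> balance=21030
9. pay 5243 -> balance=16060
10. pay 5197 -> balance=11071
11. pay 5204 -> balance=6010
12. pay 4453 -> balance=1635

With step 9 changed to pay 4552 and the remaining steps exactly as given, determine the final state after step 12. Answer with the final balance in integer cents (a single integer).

(re-executing from step 9 with the substitution; state before step 9: balance=21030)
9. pay 4552 -> balance=16751
10. pay 5197 -> balance=11771
11. pay 5204 -> balance=6720
12. pay 4453 -> balance=2354

2354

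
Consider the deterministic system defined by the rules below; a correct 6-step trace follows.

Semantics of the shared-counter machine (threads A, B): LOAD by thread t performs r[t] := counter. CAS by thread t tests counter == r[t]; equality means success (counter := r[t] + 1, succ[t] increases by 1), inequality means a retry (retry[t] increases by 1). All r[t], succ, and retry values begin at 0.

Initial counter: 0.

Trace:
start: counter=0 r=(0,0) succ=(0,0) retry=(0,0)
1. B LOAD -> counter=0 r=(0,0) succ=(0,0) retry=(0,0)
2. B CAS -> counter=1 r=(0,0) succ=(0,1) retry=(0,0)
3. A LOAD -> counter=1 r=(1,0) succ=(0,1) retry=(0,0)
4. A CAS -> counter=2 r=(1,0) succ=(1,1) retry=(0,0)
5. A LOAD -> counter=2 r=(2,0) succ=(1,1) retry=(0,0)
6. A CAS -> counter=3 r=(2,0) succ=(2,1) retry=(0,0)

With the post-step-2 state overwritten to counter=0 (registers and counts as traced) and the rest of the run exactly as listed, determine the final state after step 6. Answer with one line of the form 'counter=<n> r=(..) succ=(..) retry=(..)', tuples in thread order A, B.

state after step 2 := counter=0 r=(0,0) succ=(0,1) retry=(0,0)
3. A LOAD -> counter=0 r=(0,0) succ=(0,1) retry=(0,0)
4. A CAS -> counter=1 r=(0,0) succ=(1,1) retry=(0,0)
5. A LOAD -> counter=1 r=(1,0) succ=(1,1) retry=(0,0)
6. A CAS -> counter=2 r=(1,0) succ=(2,1) retry=(0,0)

counter=2 r=(1,0) succ=(2,1) retry=(0,0)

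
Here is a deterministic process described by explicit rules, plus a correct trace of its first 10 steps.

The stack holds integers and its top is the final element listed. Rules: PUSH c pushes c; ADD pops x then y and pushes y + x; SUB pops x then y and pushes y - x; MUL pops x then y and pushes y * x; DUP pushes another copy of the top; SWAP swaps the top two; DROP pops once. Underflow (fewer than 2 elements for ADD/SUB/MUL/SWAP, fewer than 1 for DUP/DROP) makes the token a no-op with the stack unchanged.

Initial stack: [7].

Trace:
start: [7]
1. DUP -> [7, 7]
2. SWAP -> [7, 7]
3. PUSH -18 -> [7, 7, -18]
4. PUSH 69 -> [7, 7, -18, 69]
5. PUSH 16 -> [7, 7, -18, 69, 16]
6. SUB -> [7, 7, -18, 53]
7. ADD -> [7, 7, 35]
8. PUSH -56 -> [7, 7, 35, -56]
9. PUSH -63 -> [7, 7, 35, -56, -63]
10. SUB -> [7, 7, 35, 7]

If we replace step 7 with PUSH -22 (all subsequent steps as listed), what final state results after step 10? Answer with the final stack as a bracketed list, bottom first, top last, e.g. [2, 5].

(re-executing from step 7 with the substitution; state before step 7: [7, 7, -18, 53])
7. PUSH -22 -> [7, 7, -18, 53, -22]
8. PUSH -56 -> [7, 7, -18, 53, -22, -56]
9. PUSH -63 -> [7, 7, -18, 53, -22, -56, -63]
10. SUB -> [7, 7, -18, 53, -22, 7]

[7, 7, -18, 53, -22, 7]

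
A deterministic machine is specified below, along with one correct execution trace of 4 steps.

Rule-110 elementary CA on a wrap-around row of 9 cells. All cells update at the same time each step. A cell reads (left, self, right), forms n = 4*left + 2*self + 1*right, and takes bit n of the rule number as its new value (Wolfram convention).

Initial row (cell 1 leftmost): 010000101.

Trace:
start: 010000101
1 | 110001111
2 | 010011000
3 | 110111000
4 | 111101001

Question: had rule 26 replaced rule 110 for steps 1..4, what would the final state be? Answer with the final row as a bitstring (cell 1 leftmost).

011010100

(re-executing steps 1..4 under rule 26; state before step 1: 010000101)
1 | 001001000
2 | 010110100
3 | 100100010
4 | 011010100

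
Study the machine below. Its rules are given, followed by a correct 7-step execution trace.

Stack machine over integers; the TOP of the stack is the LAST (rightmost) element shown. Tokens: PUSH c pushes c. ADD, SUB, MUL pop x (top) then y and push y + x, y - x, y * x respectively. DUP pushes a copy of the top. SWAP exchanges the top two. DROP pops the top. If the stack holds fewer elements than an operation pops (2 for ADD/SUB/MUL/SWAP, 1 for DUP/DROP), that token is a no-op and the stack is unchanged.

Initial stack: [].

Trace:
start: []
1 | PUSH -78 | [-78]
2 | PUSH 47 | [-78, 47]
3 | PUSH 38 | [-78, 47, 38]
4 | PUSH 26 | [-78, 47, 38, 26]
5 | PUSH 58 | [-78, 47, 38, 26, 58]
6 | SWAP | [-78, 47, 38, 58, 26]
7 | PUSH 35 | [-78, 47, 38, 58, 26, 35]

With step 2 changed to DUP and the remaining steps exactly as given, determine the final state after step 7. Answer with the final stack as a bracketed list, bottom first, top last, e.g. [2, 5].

[-78, -78, 38, 58, 26, 35]

(re-executing from step 2 with the substitution; state before step 2: [-78])
2 | DUP | [-78, -78]
3 | PUSH 38 | [-78, -78, 38]
4 | PUSH 26 | [-78, -78, 38, 26]
5 | PUSH 58 | [-78, -78, 38, 26, 58]
6 | SWAP | [-78, -78, 38, 58, 26]
7 | PUSH 35 | [-78, -78, 38, 58, 26, 35]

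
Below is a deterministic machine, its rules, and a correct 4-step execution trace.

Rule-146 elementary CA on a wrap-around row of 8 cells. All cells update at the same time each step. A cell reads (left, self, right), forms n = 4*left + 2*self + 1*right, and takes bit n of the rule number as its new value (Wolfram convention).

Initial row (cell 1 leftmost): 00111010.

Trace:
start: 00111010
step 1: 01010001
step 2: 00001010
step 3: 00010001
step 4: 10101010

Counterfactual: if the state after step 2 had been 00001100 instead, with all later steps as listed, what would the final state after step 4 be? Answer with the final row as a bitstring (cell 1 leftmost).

00101101

state after step 2 := 00001100
step 3: 00010010
step 4: 00101101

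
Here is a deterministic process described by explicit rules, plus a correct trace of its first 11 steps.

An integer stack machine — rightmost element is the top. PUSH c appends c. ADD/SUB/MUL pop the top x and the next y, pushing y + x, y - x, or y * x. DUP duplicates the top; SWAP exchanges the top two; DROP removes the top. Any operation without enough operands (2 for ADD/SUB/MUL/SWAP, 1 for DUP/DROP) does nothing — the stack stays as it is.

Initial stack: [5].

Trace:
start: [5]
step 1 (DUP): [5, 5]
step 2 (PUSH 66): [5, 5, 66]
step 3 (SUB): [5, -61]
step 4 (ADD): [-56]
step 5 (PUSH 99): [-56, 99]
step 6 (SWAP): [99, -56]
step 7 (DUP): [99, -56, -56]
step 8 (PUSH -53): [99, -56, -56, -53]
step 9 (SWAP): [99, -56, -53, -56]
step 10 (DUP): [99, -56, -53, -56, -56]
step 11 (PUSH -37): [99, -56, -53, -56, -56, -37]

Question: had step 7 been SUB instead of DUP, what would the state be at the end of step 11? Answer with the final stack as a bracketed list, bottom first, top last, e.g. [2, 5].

[-53, 155, 155, -37]

(re-executing from step 7 with the substitution; state before step 7: [99, -56])
step 7 (SUB): [155]
step 8 (PUSH -53): [155, -53]
step 9 (SWAP): [-53, 155]
step 10 (DUP): [-53, 155, 155]
step 11 (PUSH -37): [-53, 155, 155, -37]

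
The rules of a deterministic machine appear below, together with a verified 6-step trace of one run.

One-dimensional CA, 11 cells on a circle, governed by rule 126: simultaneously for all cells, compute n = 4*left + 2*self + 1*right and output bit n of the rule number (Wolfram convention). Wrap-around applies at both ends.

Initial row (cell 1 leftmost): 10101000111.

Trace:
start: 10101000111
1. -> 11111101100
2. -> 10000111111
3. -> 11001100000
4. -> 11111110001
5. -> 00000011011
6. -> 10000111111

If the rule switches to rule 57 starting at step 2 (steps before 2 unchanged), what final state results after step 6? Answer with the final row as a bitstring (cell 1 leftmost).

(re-executing steps 2..6 under rule 57; state before step 2: 11111101100)
2. -> 10000011010
3. -> 01111010101
4. -> 11000101010
5. -> 10110010101
6. -> 01101001011

01101001011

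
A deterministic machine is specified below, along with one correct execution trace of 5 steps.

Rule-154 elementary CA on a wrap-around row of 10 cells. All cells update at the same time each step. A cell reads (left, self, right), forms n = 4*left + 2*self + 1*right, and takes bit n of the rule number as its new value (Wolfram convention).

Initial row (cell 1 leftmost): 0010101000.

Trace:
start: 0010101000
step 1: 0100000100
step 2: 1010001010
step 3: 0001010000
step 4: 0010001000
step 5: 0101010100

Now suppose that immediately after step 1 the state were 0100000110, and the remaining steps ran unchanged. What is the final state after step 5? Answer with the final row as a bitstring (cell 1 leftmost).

0001100100

state after step 1 := 0100000110
step 2: 1010001101
step 3: 0001011001
step 4: 1010010110
step 5: 0001100100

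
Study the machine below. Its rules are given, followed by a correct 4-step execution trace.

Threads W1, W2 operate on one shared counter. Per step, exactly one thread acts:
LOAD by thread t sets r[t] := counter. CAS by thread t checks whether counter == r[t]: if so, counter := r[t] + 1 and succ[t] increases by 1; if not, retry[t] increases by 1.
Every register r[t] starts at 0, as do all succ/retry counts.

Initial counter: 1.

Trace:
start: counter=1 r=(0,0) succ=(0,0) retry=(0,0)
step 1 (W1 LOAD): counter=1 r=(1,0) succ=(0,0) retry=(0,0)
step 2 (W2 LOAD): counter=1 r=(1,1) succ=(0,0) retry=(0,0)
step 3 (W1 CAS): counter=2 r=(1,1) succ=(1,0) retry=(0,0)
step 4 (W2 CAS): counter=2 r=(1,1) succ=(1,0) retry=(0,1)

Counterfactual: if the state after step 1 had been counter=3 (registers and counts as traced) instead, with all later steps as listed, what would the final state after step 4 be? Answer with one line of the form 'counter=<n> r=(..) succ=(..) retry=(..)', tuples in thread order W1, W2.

state after step 1 := counter=3 r=(1,0) succ=(0,0) retry=(0,0)
step 2 (W2 LOAD): counter=3 r=(1,3) succ=(0,0) retry=(0,0)
step 3 (W1 CAS): counter=3 r=(1,3) succ=(0,0) retry=(1,0)
step 4 (W2 CAS): counter=4 r=(1,3) succ=(0,1) retry=(1,0)

counter=4 r=(1,3) succ=(0,1) retry=(1,0)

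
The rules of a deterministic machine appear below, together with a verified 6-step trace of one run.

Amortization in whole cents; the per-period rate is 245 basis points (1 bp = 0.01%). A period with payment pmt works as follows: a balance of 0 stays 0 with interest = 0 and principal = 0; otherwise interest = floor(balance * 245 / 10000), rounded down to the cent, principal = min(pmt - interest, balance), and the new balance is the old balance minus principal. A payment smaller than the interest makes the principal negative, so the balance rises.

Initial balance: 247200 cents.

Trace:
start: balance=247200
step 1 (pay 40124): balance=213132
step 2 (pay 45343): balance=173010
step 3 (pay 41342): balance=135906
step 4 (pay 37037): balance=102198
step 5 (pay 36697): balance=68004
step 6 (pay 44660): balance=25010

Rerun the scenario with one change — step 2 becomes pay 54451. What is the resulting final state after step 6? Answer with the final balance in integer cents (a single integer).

(re-executing from step 2 with the substitution; state before step 2: balance=213132)
step 2 (pay 54451): balance=163902
step 3 (pay 41342): balance=126575
step 4 (pay 37037): balance=92639
step 5 (pay 36697): balance=58211
step 6 (pay 44660): balance=14977

14977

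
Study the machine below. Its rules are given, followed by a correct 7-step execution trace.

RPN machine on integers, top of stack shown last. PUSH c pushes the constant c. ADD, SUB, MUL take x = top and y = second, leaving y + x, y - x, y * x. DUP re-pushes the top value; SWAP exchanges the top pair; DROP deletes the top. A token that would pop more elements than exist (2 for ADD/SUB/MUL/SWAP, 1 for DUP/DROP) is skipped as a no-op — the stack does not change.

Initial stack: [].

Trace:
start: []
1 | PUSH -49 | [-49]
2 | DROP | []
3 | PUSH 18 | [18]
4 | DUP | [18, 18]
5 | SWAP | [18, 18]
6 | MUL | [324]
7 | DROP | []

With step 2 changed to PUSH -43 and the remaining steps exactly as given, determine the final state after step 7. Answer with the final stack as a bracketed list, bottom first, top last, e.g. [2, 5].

[-49, -43]

(re-executing from step 2 with the substitution; state before step 2: [-49])
2 | PUSH -43 | [-49, -43]
3 | PUSH 18 | [-49, -43, 18]
4 | DUP | [-49, -43, 18, 18]
5 | SWAP | [-49, -43, 18, 18]
6 | MUL | [-49, -43, 324]
7 | DROP | [-49, -43]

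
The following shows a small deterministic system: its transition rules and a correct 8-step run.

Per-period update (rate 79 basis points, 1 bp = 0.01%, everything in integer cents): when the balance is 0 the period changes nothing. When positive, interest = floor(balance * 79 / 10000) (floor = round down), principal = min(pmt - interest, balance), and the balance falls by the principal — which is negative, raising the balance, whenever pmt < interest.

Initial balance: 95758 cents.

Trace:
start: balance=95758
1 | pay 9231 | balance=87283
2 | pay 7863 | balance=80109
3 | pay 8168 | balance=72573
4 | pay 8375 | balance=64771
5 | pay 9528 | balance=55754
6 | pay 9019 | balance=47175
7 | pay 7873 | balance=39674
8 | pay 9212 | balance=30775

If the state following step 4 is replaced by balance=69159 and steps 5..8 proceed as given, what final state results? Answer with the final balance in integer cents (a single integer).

35303

state after step 4 := balance=69159
5 | pay 9528 | balance=60177
6 | pay 9019 | balance=51633
7 | pay 7873 | balance=44167
8 | pay 9212 | balance=35303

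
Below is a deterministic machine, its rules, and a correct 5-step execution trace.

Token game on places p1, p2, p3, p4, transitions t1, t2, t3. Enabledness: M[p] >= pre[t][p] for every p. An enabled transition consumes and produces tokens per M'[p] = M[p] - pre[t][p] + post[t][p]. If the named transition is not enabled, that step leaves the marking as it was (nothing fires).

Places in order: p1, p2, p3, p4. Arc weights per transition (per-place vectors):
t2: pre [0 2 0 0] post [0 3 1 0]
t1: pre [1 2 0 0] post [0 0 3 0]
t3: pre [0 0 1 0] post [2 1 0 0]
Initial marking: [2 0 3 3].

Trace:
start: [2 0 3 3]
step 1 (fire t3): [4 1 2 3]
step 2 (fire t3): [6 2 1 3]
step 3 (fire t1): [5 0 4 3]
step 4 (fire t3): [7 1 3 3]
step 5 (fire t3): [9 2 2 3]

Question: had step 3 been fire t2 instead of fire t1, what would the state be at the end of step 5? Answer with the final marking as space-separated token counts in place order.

10 5 0 3

(re-executing from step 3 with the substitution; state before step 3: [6 2 1 3])
step 3 (fire t2): [6 3 2 3]
step 4 (fire t3): [8 4 1 3]
step 5 (fire t3): [10 5 0 3]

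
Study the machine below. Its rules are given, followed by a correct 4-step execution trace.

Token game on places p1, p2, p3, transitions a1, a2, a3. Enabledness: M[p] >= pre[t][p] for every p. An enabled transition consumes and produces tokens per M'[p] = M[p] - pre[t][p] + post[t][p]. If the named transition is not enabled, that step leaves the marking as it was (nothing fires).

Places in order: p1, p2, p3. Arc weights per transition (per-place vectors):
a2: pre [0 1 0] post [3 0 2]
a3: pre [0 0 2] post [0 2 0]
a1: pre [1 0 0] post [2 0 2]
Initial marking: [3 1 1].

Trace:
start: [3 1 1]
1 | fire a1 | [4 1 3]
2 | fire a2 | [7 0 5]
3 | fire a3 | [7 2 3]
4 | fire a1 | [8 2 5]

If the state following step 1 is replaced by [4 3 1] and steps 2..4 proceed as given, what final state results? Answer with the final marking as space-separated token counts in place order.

state after step 1 := [4 3 1]
2 | fire a2 | [7 2 3]
3 | fire a3 | [7 4 1]
4 | fire a1 | [8 4 3]

8 4 3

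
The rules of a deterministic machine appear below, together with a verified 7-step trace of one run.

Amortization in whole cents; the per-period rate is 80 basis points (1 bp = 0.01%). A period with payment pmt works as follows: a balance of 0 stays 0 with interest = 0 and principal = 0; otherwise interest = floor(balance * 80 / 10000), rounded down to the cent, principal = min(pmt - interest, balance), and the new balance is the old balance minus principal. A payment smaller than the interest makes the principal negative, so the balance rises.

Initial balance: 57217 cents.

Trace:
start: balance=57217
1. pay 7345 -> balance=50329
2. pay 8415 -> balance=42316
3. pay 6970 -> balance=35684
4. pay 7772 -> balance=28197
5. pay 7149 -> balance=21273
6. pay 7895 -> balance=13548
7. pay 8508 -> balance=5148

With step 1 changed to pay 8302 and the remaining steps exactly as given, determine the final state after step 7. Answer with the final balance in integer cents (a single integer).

4143

(re-executing from step 1 with the substitution; state before step 1: balance=57217)
1. pay 8302 -> balance=49372
2. pay 8415 -> balance=41351
3. pay 6970 -> balance=34711
4. pay 7772 -> balance=27216
5. pay 7149 -> balance=20284
6. pay 7895 -> balance=12551
7. pay 8508 -> balance=4143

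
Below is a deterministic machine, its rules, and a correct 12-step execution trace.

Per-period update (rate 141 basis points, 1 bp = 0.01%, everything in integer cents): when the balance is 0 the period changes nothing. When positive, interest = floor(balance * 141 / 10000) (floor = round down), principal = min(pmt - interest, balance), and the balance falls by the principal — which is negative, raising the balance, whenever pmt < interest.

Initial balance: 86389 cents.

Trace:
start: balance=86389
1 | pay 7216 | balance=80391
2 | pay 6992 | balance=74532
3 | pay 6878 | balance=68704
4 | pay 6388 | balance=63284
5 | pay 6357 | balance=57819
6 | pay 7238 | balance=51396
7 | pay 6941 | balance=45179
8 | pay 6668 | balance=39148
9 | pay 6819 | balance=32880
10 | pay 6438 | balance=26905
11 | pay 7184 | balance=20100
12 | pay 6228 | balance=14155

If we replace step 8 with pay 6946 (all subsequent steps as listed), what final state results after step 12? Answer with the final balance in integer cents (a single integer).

(re-executing from step 8 with the substitution; state before step 8: balance=45179)
8 | pay 6946 | balance=38870
9 | pay 6819 | balance=32599
10 | pay 6438 | balance=26620
11 | pay 7184 | balance=19811
12 | pay 6228 | balance=13862

13862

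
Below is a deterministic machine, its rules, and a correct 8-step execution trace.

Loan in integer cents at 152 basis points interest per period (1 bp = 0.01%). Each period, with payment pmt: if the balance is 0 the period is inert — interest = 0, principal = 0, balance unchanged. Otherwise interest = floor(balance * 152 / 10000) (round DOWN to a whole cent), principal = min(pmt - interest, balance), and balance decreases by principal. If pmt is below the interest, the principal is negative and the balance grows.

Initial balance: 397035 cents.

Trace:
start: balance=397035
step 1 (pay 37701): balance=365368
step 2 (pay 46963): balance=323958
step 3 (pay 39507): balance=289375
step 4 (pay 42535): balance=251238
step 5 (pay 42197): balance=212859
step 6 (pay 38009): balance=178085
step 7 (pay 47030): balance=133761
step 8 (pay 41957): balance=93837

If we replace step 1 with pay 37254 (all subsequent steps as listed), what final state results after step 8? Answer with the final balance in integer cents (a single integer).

(re-executing from step 1 with the substitution; state before step 1: balance=397035)
step 1 (pay 37254): balance=365815
step 2 (pay 46963): balance=324412
step 3 (pay 39507): balance=289836
step 4 (pay 42535): balance=251706
step 5 (pay 42197): balance=213334
step 6 (pay 38009): balance=178567
step 7 (pay 47030): balance=134251
step 8 (pay 41957): balance=94334

94334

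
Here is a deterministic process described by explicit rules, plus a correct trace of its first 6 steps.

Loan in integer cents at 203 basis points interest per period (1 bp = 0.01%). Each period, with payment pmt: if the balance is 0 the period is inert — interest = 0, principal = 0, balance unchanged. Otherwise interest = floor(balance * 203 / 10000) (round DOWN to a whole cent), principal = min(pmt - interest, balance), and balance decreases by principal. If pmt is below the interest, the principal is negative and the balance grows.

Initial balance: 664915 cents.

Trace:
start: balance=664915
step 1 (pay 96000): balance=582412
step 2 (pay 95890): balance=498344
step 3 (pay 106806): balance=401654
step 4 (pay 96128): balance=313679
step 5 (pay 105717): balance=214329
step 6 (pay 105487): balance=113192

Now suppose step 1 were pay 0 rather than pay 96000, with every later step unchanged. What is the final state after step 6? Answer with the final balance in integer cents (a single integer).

(re-executing from step 1 with the substitution; state before step 1: balance=664915)
step 1 (pay 0): balance=678412
step 2 (pay 95890): balance=596293
step 3 (pay 106806): balance=501591
step 4 (pay 96128): balance=415645
step 5 (pay 105717): balance=318365
step 6 (pay 105487): balance=219340

219340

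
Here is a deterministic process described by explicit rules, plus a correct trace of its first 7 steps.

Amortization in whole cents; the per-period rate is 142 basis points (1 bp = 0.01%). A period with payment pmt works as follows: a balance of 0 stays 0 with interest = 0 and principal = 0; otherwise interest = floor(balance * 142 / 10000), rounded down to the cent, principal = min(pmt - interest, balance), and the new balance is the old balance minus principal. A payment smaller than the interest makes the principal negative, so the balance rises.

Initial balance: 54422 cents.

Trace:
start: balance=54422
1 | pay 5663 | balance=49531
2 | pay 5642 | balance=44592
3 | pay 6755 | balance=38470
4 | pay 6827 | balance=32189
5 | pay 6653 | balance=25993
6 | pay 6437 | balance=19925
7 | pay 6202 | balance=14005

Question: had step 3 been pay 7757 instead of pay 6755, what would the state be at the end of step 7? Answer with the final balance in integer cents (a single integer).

(re-executing from step 3 with the substitution; state before step 3: balance=44592)
3 | pay 7757 | balance=37468
4 | pay 6827 | balance=31173
5 | pay 6653 | balance=24962
6 | pay 6437 | balance=18879
7 | pay 6202 | balance=12945

12945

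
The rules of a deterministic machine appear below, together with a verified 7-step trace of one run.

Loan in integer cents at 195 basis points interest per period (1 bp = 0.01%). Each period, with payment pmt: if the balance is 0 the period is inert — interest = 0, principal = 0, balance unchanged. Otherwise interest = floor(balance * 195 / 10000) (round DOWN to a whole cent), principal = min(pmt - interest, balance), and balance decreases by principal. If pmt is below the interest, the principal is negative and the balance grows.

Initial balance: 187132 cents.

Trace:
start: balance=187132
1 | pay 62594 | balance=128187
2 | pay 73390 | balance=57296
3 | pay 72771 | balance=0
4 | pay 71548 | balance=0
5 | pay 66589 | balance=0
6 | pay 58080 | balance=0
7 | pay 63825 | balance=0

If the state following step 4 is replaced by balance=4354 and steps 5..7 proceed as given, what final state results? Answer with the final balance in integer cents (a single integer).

state after step 4 := balance=4354
5 | pay 66589 | balance=0
6 | pay 58080 | balance=0
7 | pay 63825 | balance=0

0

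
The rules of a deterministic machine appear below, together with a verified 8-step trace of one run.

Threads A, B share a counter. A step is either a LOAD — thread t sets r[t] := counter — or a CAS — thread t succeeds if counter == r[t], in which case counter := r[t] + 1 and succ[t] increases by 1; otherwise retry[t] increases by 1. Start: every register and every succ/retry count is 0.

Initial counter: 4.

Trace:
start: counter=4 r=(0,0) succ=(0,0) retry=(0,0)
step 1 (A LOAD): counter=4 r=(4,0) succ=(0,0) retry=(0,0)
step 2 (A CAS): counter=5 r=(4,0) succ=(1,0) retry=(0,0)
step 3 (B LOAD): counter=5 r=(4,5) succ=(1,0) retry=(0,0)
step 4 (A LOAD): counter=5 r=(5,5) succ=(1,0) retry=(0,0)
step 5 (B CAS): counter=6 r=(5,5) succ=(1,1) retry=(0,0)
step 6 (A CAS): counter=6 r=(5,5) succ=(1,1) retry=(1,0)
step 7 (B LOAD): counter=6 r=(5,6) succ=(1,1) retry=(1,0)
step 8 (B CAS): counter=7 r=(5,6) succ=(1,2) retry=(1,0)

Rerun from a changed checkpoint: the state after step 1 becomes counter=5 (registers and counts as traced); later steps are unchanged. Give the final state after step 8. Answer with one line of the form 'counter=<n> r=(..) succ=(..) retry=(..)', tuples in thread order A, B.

counter=7 r=(5,6) succ=(0,2) retry=(2,0)

state after step 1 := counter=5 r=(4,0) succ=(0,0) retry=(0,0)
step 2 (A CAS): counter=5 r=(4,0) succ=(0,0) retry=(1,0)
step 3 (B LOAD): counter=5 r=(4,5) succ=(0,0) retry=(1,0)
step 4 (A LOAD): counter=5 r=(5,5) succ=(0,0) retry=(1,0)
step 5 (B CAS): counter=6 r=(5,5) succ=(0,1) retry=(1,0)
step 6 (A CAS): counter=6 r=(5,5) succ=(0,1) retry=(2,0)
step 7 (B LOAD): counter=6 r=(5,6) succ=(0,1) retry=(2,0)
step 8 (B CAS): counter=7 r=(5,6) succ=(0,2) retry=(2,0)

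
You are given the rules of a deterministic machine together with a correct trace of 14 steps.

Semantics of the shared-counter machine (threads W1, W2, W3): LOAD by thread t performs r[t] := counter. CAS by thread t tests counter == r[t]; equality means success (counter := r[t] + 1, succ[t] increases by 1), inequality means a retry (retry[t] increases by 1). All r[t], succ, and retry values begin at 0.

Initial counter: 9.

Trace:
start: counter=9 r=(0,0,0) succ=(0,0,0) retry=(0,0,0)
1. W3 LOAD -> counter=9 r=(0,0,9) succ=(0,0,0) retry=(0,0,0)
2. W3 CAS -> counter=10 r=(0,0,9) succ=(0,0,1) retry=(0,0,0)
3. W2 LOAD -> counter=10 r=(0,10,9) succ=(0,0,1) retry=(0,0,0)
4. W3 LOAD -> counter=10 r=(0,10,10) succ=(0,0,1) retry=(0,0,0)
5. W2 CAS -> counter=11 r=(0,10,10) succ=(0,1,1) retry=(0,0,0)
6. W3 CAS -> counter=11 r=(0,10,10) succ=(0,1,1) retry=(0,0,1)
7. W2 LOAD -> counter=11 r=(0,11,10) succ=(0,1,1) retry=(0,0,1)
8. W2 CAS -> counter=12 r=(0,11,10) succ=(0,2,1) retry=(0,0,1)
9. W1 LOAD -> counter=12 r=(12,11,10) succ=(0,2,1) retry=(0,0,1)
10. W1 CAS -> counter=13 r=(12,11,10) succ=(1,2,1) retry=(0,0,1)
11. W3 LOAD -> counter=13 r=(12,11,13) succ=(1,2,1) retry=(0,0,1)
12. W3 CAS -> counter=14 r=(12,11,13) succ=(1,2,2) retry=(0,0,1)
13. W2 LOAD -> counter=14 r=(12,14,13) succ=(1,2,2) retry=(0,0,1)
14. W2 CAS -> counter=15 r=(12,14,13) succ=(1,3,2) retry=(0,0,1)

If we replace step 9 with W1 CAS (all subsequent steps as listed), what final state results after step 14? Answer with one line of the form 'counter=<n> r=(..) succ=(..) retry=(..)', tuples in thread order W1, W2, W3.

counter=14 r=(0,13,12) succ=(0,3,2) retry=(2,0,1)

(re-executing from step 9 with the substitution; state before step 9: counter=12 r=(0,11,10) succ=(0,2,1) retry=(0,0,1))
9. W1 CAS -> counter=12 r=(0,11,10) succ=(0,2,1) retry=(1,0,1)
10. W1 CAS -> counter=12 r=(0,11,10) succ=(0,2,1) retry=(2,0,1)
11. W3 LOAD -> counter=12 r=(0,11,12) succ=(0,2,1) retry=(2,0,1)
12. W3 CAS -> counter=13 r=(0,11,12) succ=(0,2,2) retry=(2,0,1)
13. W2 LOAD -> counter=13 r=(0,13,12) succ=(0,2,2) retry=(2,0,1)
14. W2 CAS -> counter=14 r=(0,13,12) succ=(0,3,2) retry=(2,0,1)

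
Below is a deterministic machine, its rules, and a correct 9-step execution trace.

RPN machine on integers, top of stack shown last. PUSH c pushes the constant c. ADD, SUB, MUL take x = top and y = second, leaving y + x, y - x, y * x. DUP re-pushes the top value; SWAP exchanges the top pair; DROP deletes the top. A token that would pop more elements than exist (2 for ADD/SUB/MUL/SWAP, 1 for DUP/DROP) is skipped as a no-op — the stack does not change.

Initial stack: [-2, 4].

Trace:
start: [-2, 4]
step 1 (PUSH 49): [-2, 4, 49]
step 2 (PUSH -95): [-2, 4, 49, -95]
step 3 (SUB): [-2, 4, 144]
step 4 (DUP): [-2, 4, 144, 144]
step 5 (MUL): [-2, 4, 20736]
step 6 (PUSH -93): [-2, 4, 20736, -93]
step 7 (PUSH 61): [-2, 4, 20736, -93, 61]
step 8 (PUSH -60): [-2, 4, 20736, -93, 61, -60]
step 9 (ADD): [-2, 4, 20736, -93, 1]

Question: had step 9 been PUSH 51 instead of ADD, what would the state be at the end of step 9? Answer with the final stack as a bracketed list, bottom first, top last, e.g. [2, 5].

(re-executing from step 9 with the substitution; state before step 9: [-2, 4, 20736, -93, 61, -60])
step 9 (PUSH 51): [-2, 4, 20736, -93, 61, -60, 51]

[-2, 4, 20736, -93, 61, -60, 51]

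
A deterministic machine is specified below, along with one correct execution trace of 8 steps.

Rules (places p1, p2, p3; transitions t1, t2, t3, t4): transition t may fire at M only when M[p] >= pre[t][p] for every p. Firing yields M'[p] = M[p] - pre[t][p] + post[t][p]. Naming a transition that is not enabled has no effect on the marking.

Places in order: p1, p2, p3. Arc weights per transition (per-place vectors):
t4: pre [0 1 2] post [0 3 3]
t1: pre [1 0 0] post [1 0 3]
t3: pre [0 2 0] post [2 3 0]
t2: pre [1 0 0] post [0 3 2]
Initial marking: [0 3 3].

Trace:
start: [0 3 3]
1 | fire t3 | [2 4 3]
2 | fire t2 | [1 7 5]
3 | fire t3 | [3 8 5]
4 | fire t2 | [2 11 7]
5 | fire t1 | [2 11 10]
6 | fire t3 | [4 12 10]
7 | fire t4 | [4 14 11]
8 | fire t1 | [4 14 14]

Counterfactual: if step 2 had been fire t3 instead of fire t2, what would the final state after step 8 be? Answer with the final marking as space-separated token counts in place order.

7 12 12

(re-executing from step 2 with the substitution; state before step 2: [2 4 3])
2 | fire t3 | [4 5 3]
3 | fire t3 | [6 6 3]
4 | fire t2 | [5 9 5]
5 | fire t1 | [5 9 8]
6 | fire t3 | [7 10 8]
7 | fire t4 | [7 12 9]
8 | fire t1 | [7 12 12]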